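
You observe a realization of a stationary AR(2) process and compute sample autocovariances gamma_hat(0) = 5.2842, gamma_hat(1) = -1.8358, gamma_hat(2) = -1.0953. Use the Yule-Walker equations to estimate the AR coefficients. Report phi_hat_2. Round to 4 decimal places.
\hat\phi_{2} = -0.3730

The Yule-Walker equations for an AR(p) process read, in matrix form,
  Gamma_p phi = r_p,   with   (Gamma_p)_{ij} = gamma(|i - j|),
                       (r_p)_i = gamma(i),   i,j = 1..p.
Substitute the sample gammas (Toeplitz matrix and right-hand side of size 2):
  Gamma_p = [[5.2842, -1.8358], [-1.8358, 5.2842]]
  r_p     = [-1.8358, -1.0953]
Written out:
  5.2842 phi_1 - 1.8358 phi_2 = -1.8358
  -1.8358 phi_1 + 5.2842 phi_2 = -1.0953
Solve by Cramer's rule:
  det = gamma(0)^2 - gamma(1)^2 = (5.2842)^2 - (-1.8358)^2 = 27.92276964 - 3.37016164 = 24.552608
  phi_hat_1 = [gamma(1) gamma(0) - gamma(1) gamma(2)] / det = [(-1.8358)(5.2842) - (-1.8358)(-1.0953)] / 24.552608 = -11.7114861 / 24.552608 = -0.477
  phi_hat_2 = [gamma(0) gamma(2) - gamma(1)^2] / det = [(5.2842)(-1.0953) - (-1.8358)^2] / 24.552608 = -9.1579459 / 24.552608 = -0.373
So phi_hat = [-0.4770, -0.3730].
Therefore phi_hat_2 = -0.3730.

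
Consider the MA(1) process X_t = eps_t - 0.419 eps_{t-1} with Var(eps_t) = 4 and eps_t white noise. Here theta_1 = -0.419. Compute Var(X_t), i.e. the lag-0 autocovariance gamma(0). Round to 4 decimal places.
\gamma(0) = 4.7022

For an MA(q) process X_t = eps_t + sum_i theta_i eps_{t-i} with
Var(eps_t) = sigma^2, the variance is
  gamma(0) = sigma^2 * (1 + sum_i theta_i^2).
  sum_i theta_i^2 = (-0.419)^2 = 0.175561.
  gamma(0) = 4 * (1 + 0.175561) = 4 * 1.175561 = 4.702244, which rounds to 4.7022.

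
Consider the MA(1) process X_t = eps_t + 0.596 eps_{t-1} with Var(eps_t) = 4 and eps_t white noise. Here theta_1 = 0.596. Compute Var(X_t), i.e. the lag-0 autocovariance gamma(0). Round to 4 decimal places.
\gamma(0) = 5.4209

For an MA(q) process X_t = eps_t + sum_i theta_i eps_{t-i} with
Var(eps_t) = sigma^2, the variance is
  gamma(0) = sigma^2 * (1 + sum_i theta_i^2).
  sum_i theta_i^2 = (0.596)^2 = 0.355216.
  gamma(0) = 4 * (1 + 0.355216) = 4 * 1.355216 = 5.420864, which rounds to 5.4209.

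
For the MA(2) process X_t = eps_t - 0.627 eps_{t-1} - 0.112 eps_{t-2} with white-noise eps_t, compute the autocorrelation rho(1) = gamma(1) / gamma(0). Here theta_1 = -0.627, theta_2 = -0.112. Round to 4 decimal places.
\rho(1) = -0.3961

For an MA(q) process with theta_0 = 1, the autocovariance is
  gamma(k) = sigma^2 * sum_{i=0..q-k} theta_i * theta_{i+k},
and rho(k) = gamma(k) / gamma(0). Sigma^2 cancels.
  numerator   = (1)*(-0.627) + (-0.627)*(-0.112) = -0.556776.
  denominator = (1)^2 + (-0.627)^2 + (-0.112)^2 = 1.405673.
  rho(1) = -0.556776 / 1.405673 = -0.3961.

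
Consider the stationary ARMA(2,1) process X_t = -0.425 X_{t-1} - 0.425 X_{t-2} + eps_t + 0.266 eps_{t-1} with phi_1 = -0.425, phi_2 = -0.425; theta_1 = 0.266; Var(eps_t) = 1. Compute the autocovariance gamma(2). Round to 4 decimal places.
\gamma(2) = -0.4437

Multiply the model equation by X_{t-k} and take expectations. With theta_0 = psi_0 = 1 and psi_j the MA(infinity) weights, this gives
  gamma(k) - sum_i phi_i gamma(k-i) = c_k,
  c_k = sigma^2 * sum_{j=k..q} theta_j psi_{j-k}   (c_k = 0 for k > q),
using gamma(-m) = gamma(m).
psi-weights needed (psi_j = theta_j + sum_i phi_i psi_{j-i}):
  psi_1 = theta_1 + phi_1 = 0.266 + (-0.425) = -0.159
Right-hand sides:
  c_0 = sigma^2 (1 + theta_1 psi_1) = 1 * (1 + (0.266)(-0.159)) = 1 * 0.957706 = 0.957706
  c_1 = sigma^2 theta_1 = 1 * (0.266) = 0.266
  c_2 = 0
Equations for k = 0, 1, 2 (AR order 2, c_2 = 0):
  (E0) gamma(0) = phi_1 gamma(1) + phi_2 gamma(2) + c_0
  (E1) gamma(1) = phi_1 gamma(0) + phi_2 gamma(1) + c_1
  (E2) gamma(2) = phi_1 gamma(1) + phi_2 gamma(0)
From (E1): gamma(1) = A gamma(0) + B with
  A = phi_1 / (1 - phi_2) = -0.425 / 1.425 = -0.298246,   B = c_1 / (1 - phi_2) = 0.266 / 1.425 = 0.186667.
Insert (E2) into (E0): gamma(0) (1 - phi_2^2) = phi_1 (1 + phi_2) gamma(1) + c_0.
  phi_1 (1 + phi_2) = (-0.425)(0.575) = -0.244375,   1 - phi_2^2 = 0.819375.
Replace gamma(1) by A gamma(0) + B and collect gamma(0):
  gamma(0) [0.819375 - (-0.244375)(-0.298246)] = (-0.244375)(0.186667) + 0.957706
  gamma(0) * 0.746491 = 0.912089
  gamma(0) = 0.912089 / 0.746491 = 1.221835.
  gamma(1) = A gamma(0) + B = (-0.298246)(1.221835) + (0.186667) = -0.17774.
  gamma(2) = phi_1 gamma(1) + phi_2 gamma(0) = (-0.425)(-0.17774) + (-0.425)(1.221835) = -0.44374.
Therefore gamma(2) = -0.4437 (to 4 decimal places).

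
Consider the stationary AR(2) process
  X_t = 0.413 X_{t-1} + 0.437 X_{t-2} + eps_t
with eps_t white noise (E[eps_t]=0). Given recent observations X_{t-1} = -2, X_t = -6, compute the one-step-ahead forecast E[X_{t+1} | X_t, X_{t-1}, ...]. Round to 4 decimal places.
E[X_{t+1} \mid \mathcal F_t] = -3.3520

For an AR(p) model X_t = c + sum_i phi_i X_{t-i} + eps_t, the
one-step-ahead conditional mean is
  E[X_{t+1} | X_t, ...] = c + sum_i phi_i X_{t+1-i}.
Substitute known values:
  E[X_{t+1} | ...] = (0.413) * (-6) + (0.437) * (-2)
                   = -3.3520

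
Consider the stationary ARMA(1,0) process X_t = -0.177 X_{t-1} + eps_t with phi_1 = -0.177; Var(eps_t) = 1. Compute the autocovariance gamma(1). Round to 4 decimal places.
\gamma(1) = -0.1827

Multiply the model equation by X_{t-k} and take expectations. With theta_0 = psi_0 = 1 and psi_j the MA(infinity) weights, this gives
  gamma(k) - sum_i phi_i gamma(k-i) = c_k,
  c_k = sigma^2 * sum_{j=k..q} theta_j psi_{j-k}   (c_k = 0 for k > q),
using gamma(-m) = gamma(m).
Pure AR (q = 0): c_0 = sigma^2 = 1, c_k = 0 for k >= 1.
Equations for k = 0 and k = 1 (AR order 1):
  gamma(0) = phi_1 gamma(1) + c_0
  gamma(1) = phi_1 gamma(0) + c_1
Substituting the second into the first: gamma(0) (1 - phi_1^2) = c_0 + phi_1 c_1, so
  gamma(0) = c_0 / (1 - phi_1^2) = 1 / (1 - (-0.177)^2) = 1 / 0.968671 = 1.032342.
  gamma(1) = phi_1 gamma(0) = (-0.177)(1.032342) = -0.182725.
Therefore gamma(1) = -0.1827 (to 4 decimal places).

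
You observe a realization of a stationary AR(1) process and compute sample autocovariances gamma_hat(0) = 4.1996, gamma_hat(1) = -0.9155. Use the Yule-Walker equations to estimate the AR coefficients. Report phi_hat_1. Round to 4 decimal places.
\hat\phi_{1} = -0.2180

The Yule-Walker equations for an AR(p) process read, in matrix form,
  Gamma_p phi = r_p,   with   (Gamma_p)_{ij} = gamma(|i - j|),
                       (r_p)_i = gamma(i),   i,j = 1..p.
Substitute the sample gammas (Toeplitz matrix and right-hand side of size 1):
  Gamma_p = [[4.1996]]
  r_p     = [-0.9155]
With p = 1 this is the single equation gamma(0) phi_1 = gamma(1):
  phi_hat_1 = gamma(1) / gamma(0) = -0.9155 / 4.1996 = -0.2180.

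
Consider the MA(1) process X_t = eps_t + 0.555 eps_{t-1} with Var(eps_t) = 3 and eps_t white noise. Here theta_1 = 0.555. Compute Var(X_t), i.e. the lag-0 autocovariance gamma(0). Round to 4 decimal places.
\gamma(0) = 3.9241

For an MA(q) process X_t = eps_t + sum_i theta_i eps_{t-i} with
Var(eps_t) = sigma^2, the variance is
  gamma(0) = sigma^2 * (1 + sum_i theta_i^2).
  sum_i theta_i^2 = (0.555)^2 = 0.308025.
  gamma(0) = 3 * (1 + 0.308025) = 3 * 1.308025 = 3.924075, which rounds to 3.9241.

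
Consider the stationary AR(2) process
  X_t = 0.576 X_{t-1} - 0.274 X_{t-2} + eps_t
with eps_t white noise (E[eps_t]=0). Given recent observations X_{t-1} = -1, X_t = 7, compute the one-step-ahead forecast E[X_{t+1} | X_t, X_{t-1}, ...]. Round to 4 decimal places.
E[X_{t+1} \mid \mathcal F_t] = 4.3060

For an AR(p) model X_t = c + sum_i phi_i X_{t-i} + eps_t, the
one-step-ahead conditional mean is
  E[X_{t+1} | X_t, ...] = c + sum_i phi_i X_{t+1-i}.
Substitute known values:
  E[X_{t+1} | ...] = (0.576) * (7) + (-0.274) * (-1)
                   = 4.3060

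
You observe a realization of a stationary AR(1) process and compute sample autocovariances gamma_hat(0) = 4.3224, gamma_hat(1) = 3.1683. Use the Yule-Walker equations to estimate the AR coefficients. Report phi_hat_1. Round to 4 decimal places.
\hat\phi_{1} = 0.7330

The Yule-Walker equations for an AR(p) process read, in matrix form,
  Gamma_p phi = r_p,   with   (Gamma_p)_{ij} = gamma(|i - j|),
                       (r_p)_i = gamma(i),   i,j = 1..p.
Substitute the sample gammas (Toeplitz matrix and right-hand side of size 1):
  Gamma_p = [[4.3224]]
  r_p     = [3.1683]
With p = 1 this is the single equation gamma(0) phi_1 = gamma(1):
  phi_hat_1 = gamma(1) / gamma(0) = 3.1683 / 4.3224 = 0.7330.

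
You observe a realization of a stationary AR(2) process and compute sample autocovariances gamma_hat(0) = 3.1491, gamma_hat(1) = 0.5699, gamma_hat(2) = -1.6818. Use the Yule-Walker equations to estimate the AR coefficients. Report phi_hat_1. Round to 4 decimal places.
\hat\phi_{1} = 0.2870

The Yule-Walker equations for an AR(p) process read, in matrix form,
  Gamma_p phi = r_p,   with   (Gamma_p)_{ij} = gamma(|i - j|),
                       (r_p)_i = gamma(i),   i,j = 1..p.
Substitute the sample gammas (Toeplitz matrix and right-hand side of size 2):
  Gamma_p = [[3.1491, 0.5699], [0.5699, 3.1491]]
  r_p     = [0.5699, -1.6818]
Written out:
  3.1491 phi_1 + 0.5699 phi_2 = 0.5699
  0.5699 phi_1 + 3.1491 phi_2 = -1.6818
Solve by Cramer's rule:
  det = gamma(0)^2 - gamma(1)^2 = (3.1491)^2 - (0.5699)^2 = 9.91683081 - 0.32478601 = 9.5920448
  phi_hat_1 = [gamma(1) gamma(0) - gamma(1) gamma(2)] / det = [(0.5699)(3.1491) - (0.5699)(-1.6818)] / 9.5920448 = 2.75312991 / 9.5920448 = 0.287
  phi_hat_2 = [gamma(0) gamma(2) - gamma(1)^2] / det = [(3.1491)(-1.6818) - (0.5699)^2] / 9.5920448 = -5.62094239 / 9.5920448 = -0.586
So phi_hat = [0.2870, -0.5860].
Therefore phi_hat_1 = 0.2870.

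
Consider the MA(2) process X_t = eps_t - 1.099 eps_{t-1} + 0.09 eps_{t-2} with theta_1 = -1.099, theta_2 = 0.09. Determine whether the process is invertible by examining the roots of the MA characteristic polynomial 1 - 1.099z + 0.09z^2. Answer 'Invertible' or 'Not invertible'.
\text{Not invertible}

The MA(q) characteristic polynomial is P(z) = 1 - 1.099z + 0.09z^2.
Invertibility requires all roots to lie outside the unit circle, i.e. |z| > 1 for every root.
Set 1 + (-1.099) z + (0.09) z^2 = 0, i.e. a z^2 + b z + c = 0 with a = 0.09, b = -1.099, c = 1.
Discriminant D = b^2 - 4ac = (-1.099)^2 - 4*(0.09)*1 = 1.207801 - (0.36) = 0.847801.
D >= 0, so the roots are real: z = (-b +/- sqrt(D)) / (2a) = (1.099 +/- 0.920761) / (0.18).
  z_1 = (1.099 + 0.920761) / (0.18) = 11.2209,   |z_1| = 11.2209.
  z_2 = (1.099 - 0.920761) / (0.18) = 0.9902,   |z_2| = 0.9902.
Moduli of all roots: 11.2209, 0.9902.
All moduli strictly greater than 1? No.
Verdict: Not invertible.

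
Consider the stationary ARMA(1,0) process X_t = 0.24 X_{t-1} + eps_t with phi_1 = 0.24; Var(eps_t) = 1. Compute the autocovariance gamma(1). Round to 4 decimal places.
\gamma(1) = 0.2547

Multiply the model equation by X_{t-k} and take expectations. With theta_0 = psi_0 = 1 and psi_j the MA(infinity) weights, this gives
  gamma(k) - sum_i phi_i gamma(k-i) = c_k,
  c_k = sigma^2 * sum_{j=k..q} theta_j psi_{j-k}   (c_k = 0 for k > q),
using gamma(-m) = gamma(m).
Pure AR (q = 0): c_0 = sigma^2 = 1, c_k = 0 for k >= 1.
Equations for k = 0 and k = 1 (AR order 1):
  gamma(0) = phi_1 gamma(1) + c_0
  gamma(1) = phi_1 gamma(0) + c_1
Substituting the second into the first: gamma(0) (1 - phi_1^2) = c_0 + phi_1 c_1, so
  gamma(0) = c_0 / (1 - phi_1^2) = 1 / (1 - (0.24)^2) = 1 / 0.9424 = 1.061121.
  gamma(1) = phi_1 gamma(0) = (0.24)(1.061121) = 0.254669.
Therefore gamma(1) = 0.2547 (to 4 decimal places).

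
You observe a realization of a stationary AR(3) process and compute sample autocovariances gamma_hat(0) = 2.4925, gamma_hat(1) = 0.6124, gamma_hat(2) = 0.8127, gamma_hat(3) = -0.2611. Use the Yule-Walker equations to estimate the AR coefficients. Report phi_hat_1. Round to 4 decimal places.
\hat\phi_{1} = 0.2520

The Yule-Walker equations for an AR(p) process read, in matrix form,
  Gamma_p phi = r_p,   with   (Gamma_p)_{ij} = gamma(|i - j|),
                       (r_p)_i = gamma(i),   i,j = 1..p.
Substitute the sample gammas (Toeplitz matrix and right-hand side of size 3):
  Gamma_p = [[2.4925, 0.6124, 0.8127], [0.6124, 2.4925, 0.6124], [0.8127, 0.6124, 2.4925]]
  r_p     = [0.6124, 0.8127, -0.2611]
Written out (R1..R3):
  (R1) 2.4925 phi_1 + 0.6124 phi_2 + 0.8127 phi_3 = 0.6124
  (R2) 0.6124 phi_1 + 2.4925 phi_2 + 0.6124 phi_3 = 0.8127
  (R3) 0.8127 phi_1 + 0.6124 phi_2 + 2.4925 phi_3 = -0.2611
Gaussian elimination:
  R2 <- R2 - (0.6124/2.4925) R1 = R2 - (0.245697) R1:  2.342035 phi_2 + 0.412722 phi_3 = 0.662235
  R3 <- R3 - (0.8127/2.4925) R1 = R3 - (0.326058) R1:  0.412722 phi_2 + 2.227513 phi_3 = -0.460778
  R3 <- R3 - (0.412722/2.342035) R2 = R3 - (0.176224) R2:  2.154781 phi_3 = -0.57748
Back-substitution:
  phi_hat_3 = -0.57748 / 2.154781 = -0.267999
  phi_hat_2 = (0.662235 - (0.412722)(-0.267999)) / 2.342035 = 0.329988
  phi_hat_1 = (0.6124 - (0.6124)(0.329988) - (0.8127)(-0.267999)) / 2.4925 = 0.252003
So phi_hat = [0.2520, 0.3300, -0.2680].
Therefore phi_hat_1 = 0.2520.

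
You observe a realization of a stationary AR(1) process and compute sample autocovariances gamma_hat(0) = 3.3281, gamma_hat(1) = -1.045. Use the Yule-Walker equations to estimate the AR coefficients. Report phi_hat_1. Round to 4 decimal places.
\hat\phi_{1} = -0.3140

The Yule-Walker equations for an AR(p) process read, in matrix form,
  Gamma_p phi = r_p,   with   (Gamma_p)_{ij} = gamma(|i - j|),
                       (r_p)_i = gamma(i),   i,j = 1..p.
Substitute the sample gammas (Toeplitz matrix and right-hand side of size 1):
  Gamma_p = [[3.3281]]
  r_p     = [-1.045]
With p = 1 this is the single equation gamma(0) phi_1 = gamma(1):
  phi_hat_1 = gamma(1) / gamma(0) = -1.045 / 3.3281 = -0.3140.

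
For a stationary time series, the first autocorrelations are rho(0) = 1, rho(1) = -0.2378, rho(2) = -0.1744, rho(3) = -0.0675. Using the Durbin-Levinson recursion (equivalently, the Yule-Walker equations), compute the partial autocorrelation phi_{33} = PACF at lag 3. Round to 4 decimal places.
\phi_{33} = -0.1999

The PACF at lag k is phi_{kk}, the last component of the solution
to the Yule-Walker system G_k phi = r_k where
  (G_k)_{ij} = rho(|i - j|), (r_k)_i = rho(i), i,j = 1..k.
Equivalently, Durbin-Levinson gives phi_{kk} iteratively:
  phi_{11} = rho(1)
  phi_{kk} = [rho(k) - sum_{j=1..k-1} phi_{k-1,j} rho(k-j)]
            / [1 - sum_{j=1..k-1} phi_{k-1,j} rho(j)],
  phi_{k,j} = phi_{k-1,j} - phi_{kk} phi_{k-1,k-j},  j = 1..k-1.
Step k = 1:
  phi_11 = rho(1) = -0.2378.
Step k = 2:
  phi_22 = [rho(2) - phi_11 rho(1)] / [1 - phi_11 rho(1)] = [-0.1744 - (-0.2378)(-0.2378)] / [1 - (-0.2378)(-0.2378)]
         = -0.23094884 / 0.94345116 = -0.244792.
  Update: phi_21 = phi_11 - phi_22 phi_11 = -0.2378 - (-0.244792)(-0.2378) = -0.296011.
Step k = 3:
  phi_33 = [rho(3) - phi_21 rho(2) - phi_22 rho(1)] / [1 - phi_21 rho(1) - phi_22 rho(2)]
    numerator   = -0.0675 - (-0.296011)(-0.1744) - (-0.244792)(-0.2378) = -0.17733581
    denominator = 1 - (-0.296011)(-0.2378) - (-0.244792)(-0.1744) = 0.88691684
  phi_33 = -0.17733581 / 0.88691684 = -0.1999.
Therefore phi_{33} = -0.1999.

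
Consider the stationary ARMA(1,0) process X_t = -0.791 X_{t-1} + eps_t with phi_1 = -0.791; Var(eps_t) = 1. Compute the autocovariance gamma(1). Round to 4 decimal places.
\gamma(1) = -2.1132

Multiply the model equation by X_{t-k} and take expectations. With theta_0 = psi_0 = 1 and psi_j the MA(infinity) weights, this gives
  gamma(k) - sum_i phi_i gamma(k-i) = c_k,
  c_k = sigma^2 * sum_{j=k..q} theta_j psi_{j-k}   (c_k = 0 for k > q),
using gamma(-m) = gamma(m).
Pure AR (q = 0): c_0 = sigma^2 = 1, c_k = 0 for k >= 1.
Equations for k = 0 and k = 1 (AR order 1):
  gamma(0) = phi_1 gamma(1) + c_0
  gamma(1) = phi_1 gamma(0) + c_1
Substituting the second into the first: gamma(0) (1 - phi_1^2) = c_0 + phi_1 c_1, so
  gamma(0) = c_0 / (1 - phi_1^2) = 1 / (1 - (-0.791)^2) = 1 / 0.374319 = 2.671518.
  gamma(1) = phi_1 gamma(0) = (-0.791)(2.671518) = -2.113171.
Therefore gamma(1) = -2.1132 (to 4 decimal places).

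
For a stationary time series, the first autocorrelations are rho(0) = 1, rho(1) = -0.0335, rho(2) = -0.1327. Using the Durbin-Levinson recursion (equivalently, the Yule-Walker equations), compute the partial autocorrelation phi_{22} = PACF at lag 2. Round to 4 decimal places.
\phi_{22} = -0.1340

The PACF at lag k is phi_{kk}, the last component of the solution
to the Yule-Walker system G_k phi = r_k where
  (G_k)_{ij} = rho(|i - j|), (r_k)_i = rho(i), i,j = 1..k.
Equivalently, Durbin-Levinson gives phi_{kk} iteratively:
  phi_{11} = rho(1)
  phi_{kk} = [rho(k) - sum_{j=1..k-1} phi_{k-1,j} rho(k-j)]
            / [1 - sum_{j=1..k-1} phi_{k-1,j} rho(j)],
  phi_{k,j} = phi_{k-1,j} - phi_{kk} phi_{k-1,k-j},  j = 1..k-1.
Step k = 1:
  phi_11 = rho(1) = -0.0335.
Step k = 2:
  phi_22 = [rho(2) - phi_11 rho(1)] / [1 - phi_11 rho(1)] = [-0.1327 - (-0.0335)(-0.0335)] / [1 - (-0.0335)(-0.0335)]
         = -0.13382225 / 0.99887775 = -0.134.
Therefore phi_{22} = -0.1340.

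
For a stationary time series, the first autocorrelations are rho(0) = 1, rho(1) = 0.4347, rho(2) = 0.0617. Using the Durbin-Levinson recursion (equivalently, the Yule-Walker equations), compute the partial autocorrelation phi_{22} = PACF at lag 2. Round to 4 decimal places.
\phi_{22} = -0.1569

The PACF at lag k is phi_{kk}, the last component of the solution
to the Yule-Walker system G_k phi = r_k where
  (G_k)_{ij} = rho(|i - j|), (r_k)_i = rho(i), i,j = 1..k.
Equivalently, Durbin-Levinson gives phi_{kk} iteratively:
  phi_{11} = rho(1)
  phi_{kk} = [rho(k) - sum_{j=1..k-1} phi_{k-1,j} rho(k-j)]
            / [1 - sum_{j=1..k-1} phi_{k-1,j} rho(j)],
  phi_{k,j} = phi_{k-1,j} - phi_{kk} phi_{k-1,k-j},  j = 1..k-1.
Step k = 1:
  phi_11 = rho(1) = 0.4347.
Step k = 2:
  phi_22 = [rho(2) - phi_11 rho(1)] / [1 - phi_11 rho(1)] = [0.0617 - (0.4347)(0.4347)] / [1 - (0.4347)(0.4347)]
         = -0.12726409 / 0.81103591 = -0.1569.
Therefore phi_{22} = -0.1569.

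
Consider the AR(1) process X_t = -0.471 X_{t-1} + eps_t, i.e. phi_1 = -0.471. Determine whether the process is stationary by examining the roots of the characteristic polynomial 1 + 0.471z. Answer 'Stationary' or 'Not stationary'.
\text{Stationary}

The AR(p) characteristic polynomial is P(z) = 1 + 0.471z.
Stationarity requires all roots to lie outside the unit circle, i.e. |z| > 1 for every root.
This is linear in z: 1 + (0.471) z = 0  =>  z = -1/(0.471) = -2.123142,  |z| = 2.123142.
Moduli of all roots: 2.1231.
All moduli strictly greater than 1? Yes.
Verdict: Stationary.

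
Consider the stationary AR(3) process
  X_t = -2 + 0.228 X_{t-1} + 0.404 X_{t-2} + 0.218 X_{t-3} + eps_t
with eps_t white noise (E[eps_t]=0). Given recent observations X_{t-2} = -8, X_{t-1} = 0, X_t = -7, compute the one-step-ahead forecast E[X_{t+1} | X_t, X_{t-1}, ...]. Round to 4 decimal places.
E[X_{t+1} \mid \mathcal F_t] = -5.3400

For an AR(p) model X_t = c + sum_i phi_i X_{t-i} + eps_t, the
one-step-ahead conditional mean is
  E[X_{t+1} | X_t, ...] = c + sum_i phi_i X_{t+1-i}.
Substitute known values:
  E[X_{t+1} | ...] = -2 + (0.228) * (-7) + (0.404) * (0) + (0.218) * (-8)
                   = -5.3400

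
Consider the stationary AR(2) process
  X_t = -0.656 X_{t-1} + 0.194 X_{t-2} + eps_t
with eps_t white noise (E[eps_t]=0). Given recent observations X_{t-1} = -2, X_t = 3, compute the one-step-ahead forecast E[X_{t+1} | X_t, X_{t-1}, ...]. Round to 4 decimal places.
E[X_{t+1} \mid \mathcal F_t] = -2.3560

For an AR(p) model X_t = c + sum_i phi_i X_{t-i} + eps_t, the
one-step-ahead conditional mean is
  E[X_{t+1} | X_t, ...] = c + sum_i phi_i X_{t+1-i}.
Substitute known values:
  E[X_{t+1} | ...] = (-0.656) * (3) + (0.194) * (-2)
                   = -2.3560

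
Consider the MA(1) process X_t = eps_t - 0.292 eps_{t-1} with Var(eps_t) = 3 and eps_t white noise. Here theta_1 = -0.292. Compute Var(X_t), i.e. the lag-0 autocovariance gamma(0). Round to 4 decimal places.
\gamma(0) = 3.2558

For an MA(q) process X_t = eps_t + sum_i theta_i eps_{t-i} with
Var(eps_t) = sigma^2, the variance is
  gamma(0) = sigma^2 * (1 + sum_i theta_i^2).
  sum_i theta_i^2 = (-0.292)^2 = 0.085264.
  gamma(0) = 3 * (1 + 0.085264) = 3 * 1.085264 = 3.255792, which rounds to 3.2558.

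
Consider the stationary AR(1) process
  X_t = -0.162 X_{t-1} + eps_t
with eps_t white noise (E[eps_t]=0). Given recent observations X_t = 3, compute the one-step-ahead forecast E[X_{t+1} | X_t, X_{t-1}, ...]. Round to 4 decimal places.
E[X_{t+1} \mid \mathcal F_t] = -0.4860

For an AR(p) model X_t = c + sum_i phi_i X_{t-i} + eps_t, the
one-step-ahead conditional mean is
  E[X_{t+1} | X_t, ...] = c + sum_i phi_i X_{t+1-i}.
Substitute known values:
  E[X_{t+1} | ...] = (-0.162) * (3)
                   = -0.4860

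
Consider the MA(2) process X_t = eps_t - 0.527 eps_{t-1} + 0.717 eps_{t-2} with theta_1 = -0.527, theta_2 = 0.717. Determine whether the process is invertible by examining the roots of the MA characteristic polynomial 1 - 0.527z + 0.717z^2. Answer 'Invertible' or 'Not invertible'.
\text{Invertible}

The MA(q) characteristic polynomial is P(z) = 1 - 0.527z + 0.717z^2.
Invertibility requires all roots to lie outside the unit circle, i.e. |z| > 1 for every root.
Set 1 + (-0.527) z + (0.717) z^2 = 0, i.e. a z^2 + b z + c = 0 with a = 0.717, b = -0.527, c = 1.
Discriminant D = b^2 - 4ac = (-0.527)^2 - 4*(0.717)*1 = 0.277729 - (2.868) = -2.590271.
D < 0, so the roots are the complex-conjugate pair z = (-b +/- i sqrt(-D)) / (2a) = 0.3675 +/- 1.1223i.
For a conjugate pair |z|^2 = z * conj(z) = (product of roots) = c/a = 1/(0.717) = 1.3947, so |z| = sqrt(1.3947) = 1.181 for both roots.
Moduli of all roots: 1.1810, 1.1810.
All moduli strictly greater than 1? Yes.
Verdict: Invertible.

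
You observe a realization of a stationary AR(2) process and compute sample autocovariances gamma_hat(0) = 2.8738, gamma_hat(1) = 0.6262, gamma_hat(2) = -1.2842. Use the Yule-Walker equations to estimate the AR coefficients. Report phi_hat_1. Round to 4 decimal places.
\hat\phi_{1} = 0.3310

The Yule-Walker equations for an AR(p) process read, in matrix form,
  Gamma_p phi = r_p,   with   (Gamma_p)_{ij} = gamma(|i - j|),
                       (r_p)_i = gamma(i),   i,j = 1..p.
Substitute the sample gammas (Toeplitz matrix and right-hand side of size 2):
  Gamma_p = [[2.8738, 0.6262], [0.6262, 2.8738]]
  r_p     = [0.6262, -1.2842]
Written out:
  2.8738 phi_1 + 0.6262 phi_2 = 0.6262
  0.6262 phi_1 + 2.8738 phi_2 = -1.2842
Solve by Cramer's rule:
  det = gamma(0)^2 - gamma(1)^2 = (2.8738)^2 - (0.6262)^2 = 8.25872644 - 0.39212644 = 7.8666
  phi_hat_1 = [gamma(1) gamma(0) - gamma(1) gamma(2)] / det = [(0.6262)(2.8738) - (0.6262)(-1.2842)] / 7.8666 = 2.6037396 / 7.8666 = 0.331
  phi_hat_2 = [gamma(0) gamma(2) - gamma(1)^2] / det = [(2.8738)(-1.2842) - (0.6262)^2] / 7.8666 = -4.0826604 / 7.8666 = -0.519
So phi_hat = [0.3310, -0.5190].
Therefore phi_hat_1 = 0.3310.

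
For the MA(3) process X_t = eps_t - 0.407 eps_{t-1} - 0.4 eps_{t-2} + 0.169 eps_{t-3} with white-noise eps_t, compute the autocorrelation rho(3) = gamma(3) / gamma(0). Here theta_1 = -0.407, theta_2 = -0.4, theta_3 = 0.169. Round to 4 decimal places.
\rho(3) = 0.1248

For an MA(q) process with theta_0 = 1, the autocovariance is
  gamma(k) = sigma^2 * sum_{i=0..q-k} theta_i * theta_{i+k},
and rho(k) = gamma(k) / gamma(0). Sigma^2 cancels.
  numerator   = (1)*(0.169) = 0.169.
  denominator = (1)^2 + (-0.407)^2 + (-0.4)^2 + (0.169)^2 = 1.35421.
  rho(3) = 0.169 / 1.35421 = 0.1248.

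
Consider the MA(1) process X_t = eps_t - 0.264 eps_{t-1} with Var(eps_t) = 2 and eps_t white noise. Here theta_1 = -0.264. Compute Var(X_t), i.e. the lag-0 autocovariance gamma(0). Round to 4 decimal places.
\gamma(0) = 2.1394

For an MA(q) process X_t = eps_t + sum_i theta_i eps_{t-i} with
Var(eps_t) = sigma^2, the variance is
  gamma(0) = sigma^2 * (1 + sum_i theta_i^2).
  sum_i theta_i^2 = (-0.264)^2 = 0.069696.
  gamma(0) = 2 * (1 + 0.069696) = 2 * 1.069696 = 2.139392, which rounds to 2.1394.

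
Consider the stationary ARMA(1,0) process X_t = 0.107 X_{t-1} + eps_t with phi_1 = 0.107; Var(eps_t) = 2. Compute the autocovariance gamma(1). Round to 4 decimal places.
\gamma(1) = 0.2165

Multiply the model equation by X_{t-k} and take expectations. With theta_0 = psi_0 = 1 and psi_j the MA(infinity) weights, this gives
  gamma(k) - sum_i phi_i gamma(k-i) = c_k,
  c_k = sigma^2 * sum_{j=k..q} theta_j psi_{j-k}   (c_k = 0 for k > q),
using gamma(-m) = gamma(m).
Pure AR (q = 0): c_0 = sigma^2 = 2, c_k = 0 for k >= 1.
Equations for k = 0 and k = 1 (AR order 1):
  gamma(0) = phi_1 gamma(1) + c_0
  gamma(1) = phi_1 gamma(0) + c_1
Substituting the second into the first: gamma(0) (1 - phi_1^2) = c_0 + phi_1 c_1, so
  gamma(0) = c_0 / (1 - phi_1^2) = 2 / (1 - (0.107)^2) = 2 / 0.988551 = 2.023163.
  gamma(1) = phi_1 gamma(0) = (0.107)(2.023163) = 0.216478.
Therefore gamma(1) = 0.2165 (to 4 decimal places).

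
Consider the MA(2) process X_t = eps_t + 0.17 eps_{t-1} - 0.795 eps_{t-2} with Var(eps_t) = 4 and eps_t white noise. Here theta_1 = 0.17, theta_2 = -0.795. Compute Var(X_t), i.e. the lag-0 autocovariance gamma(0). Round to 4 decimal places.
\gamma(0) = 6.6437

For an MA(q) process X_t = eps_t + sum_i theta_i eps_{t-i} with
Var(eps_t) = sigma^2, the variance is
  gamma(0) = sigma^2 * (1 + sum_i theta_i^2).
  sum_i theta_i^2 = (0.17)^2 + (-0.795)^2 = 0.0289 + 0.632025 = 0.660925.
  gamma(0) = 4 * (1 + 0.660925) = 4 * 1.660925 = 6.6437.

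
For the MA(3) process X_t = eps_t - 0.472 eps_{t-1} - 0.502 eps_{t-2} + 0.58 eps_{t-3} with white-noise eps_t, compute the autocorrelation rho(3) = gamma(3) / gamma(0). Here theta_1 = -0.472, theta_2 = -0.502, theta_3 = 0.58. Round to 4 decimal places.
\rho(3) = 0.3202

For an MA(q) process with theta_0 = 1, the autocovariance is
  gamma(k) = sigma^2 * sum_{i=0..q-k} theta_i * theta_{i+k},
and rho(k) = gamma(k) / gamma(0). Sigma^2 cancels.
  numerator   = (1)*(0.58) = 0.58.
  denominator = (1)^2 + (-0.472)^2 + (-0.502)^2 + (0.58)^2 = 1.811188.
  rho(3) = 0.58 / 1.811188 = 0.3202.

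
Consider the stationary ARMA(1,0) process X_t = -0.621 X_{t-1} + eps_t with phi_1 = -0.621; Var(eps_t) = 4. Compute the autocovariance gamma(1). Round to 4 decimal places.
\gamma(1) = -4.0432

Multiply the model equation by X_{t-k} and take expectations. With theta_0 = psi_0 = 1 and psi_j the MA(infinity) weights, this gives
  gamma(k) - sum_i phi_i gamma(k-i) = c_k,
  c_k = sigma^2 * sum_{j=k..q} theta_j psi_{j-k}   (c_k = 0 for k > q),
using gamma(-m) = gamma(m).
Pure AR (q = 0): c_0 = sigma^2 = 4, c_k = 0 for k >= 1.
Equations for k = 0 and k = 1 (AR order 1):
  gamma(0) = phi_1 gamma(1) + c_0
  gamma(1) = phi_1 gamma(0) + c_1
Substituting the second into the first: gamma(0) (1 - phi_1^2) = c_0 + phi_1 c_1, so
  gamma(0) = c_0 / (1 - phi_1^2) = 4 / (1 - (-0.621)^2) = 4 / 0.614359 = 6.510851.
  gamma(1) = phi_1 gamma(0) = (-0.621)(6.510851) = -4.043239.
Therefore gamma(1) = -4.0432 (to 4 decimal places).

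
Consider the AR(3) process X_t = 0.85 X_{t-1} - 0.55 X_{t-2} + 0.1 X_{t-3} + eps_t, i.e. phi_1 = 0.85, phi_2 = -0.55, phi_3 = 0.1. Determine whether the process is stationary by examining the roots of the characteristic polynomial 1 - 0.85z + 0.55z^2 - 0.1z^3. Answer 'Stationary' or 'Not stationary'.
\text{Stationary}

The AR(p) characteristic polynomial is P(z) = 1 - 0.85z + 0.55z^2 - 0.1z^3.
Stationarity requires all roots to lie outside the unit circle, i.e. |z| > 1 for every root.
Degree 3: look for a simple real root z0 first, then factor out (1 - z/z0) and solve the remaining quadratic.
Testing z0 = 4: P(4) = 1 + (-0.85)(4) + (0.55)(4)^2 + (-0.1)(4)^3
  = 1 + (-3.4) + (8.8) + (-6.4) = 0.  So z_0 = 4 is a root, |z_0| = 4.
Divide out the factor (1 - 0.25 z) = (1 - z/z0) (since 1/z0 = 0.25):
  P(z) = (1 - 0.25 z)(1 + (-0.6) z + (0.4) z^2)
  [check: z-coef -0.6 - (0.25) = -0.85; z^2-coef 0.4 - (0.25)(-0.6) = 0.55; z^3-coef -(0.25)(0.4) = -0.1.]
Remaining roots from the quadratic factor 1 + (-0.6) z + (0.4) z^2:
  Set 1 + (-0.6) z + (0.4) z^2 = 0, i.e. a z^2 + b z + c = 0 with a = 0.4, b = -0.6, c = 1.
  Discriminant D = b^2 - 4ac = (-0.6)^2 - 4*(0.4)*1 = 0.36 - (1.6) = -1.24.
  D < 0, so the roots are the complex-conjugate pair z = (-b +/- i sqrt(-D)) / (2a) = 0.75 +/- 1.3919i.
  For a conjugate pair |z|^2 = z * conj(z) = (product of roots) = c/a = 1/(0.4) = 2.5, so |z| = sqrt(2.5) = 1.5811 for both roots.
Moduli of all roots: 4.0000, 1.5811, 1.5811.
All moduli strictly greater than 1? Yes.
Verdict: Stationary.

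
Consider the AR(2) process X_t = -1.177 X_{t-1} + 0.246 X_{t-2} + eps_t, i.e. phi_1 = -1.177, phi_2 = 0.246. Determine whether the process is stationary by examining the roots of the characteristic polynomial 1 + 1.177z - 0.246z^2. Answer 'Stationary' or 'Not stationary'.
\text{Not stationary}

The AR(p) characteristic polynomial is P(z) = 1 + 1.177z - 0.246z^2.
Stationarity requires all roots to lie outside the unit circle, i.e. |z| > 1 for every root.
Set 1 + (1.177) z + (-0.246) z^2 = 0, i.e. a z^2 + b z + c = 0 with a = -0.246, b = 1.177, c = 1.
Discriminant D = b^2 - 4ac = (1.177)^2 - 4*(-0.246)*1 = 1.385329 - (-0.984) = 2.369329.
D >= 0, so the roots are real: z = (-b +/- sqrt(D)) / (2a) = (-1.177 +/- 1.539262) / (-0.492).
  z_1 = (-1.177 + 1.539262) / (-0.492) = -0.7363,   |z_1| = 0.7363.
  z_2 = (-1.177 - 1.539262) / (-0.492) = 5.5209,   |z_2| = 5.5209.
Moduli of all roots: 0.7363, 5.5209.
All moduli strictly greater than 1? No.
Verdict: Not stationary.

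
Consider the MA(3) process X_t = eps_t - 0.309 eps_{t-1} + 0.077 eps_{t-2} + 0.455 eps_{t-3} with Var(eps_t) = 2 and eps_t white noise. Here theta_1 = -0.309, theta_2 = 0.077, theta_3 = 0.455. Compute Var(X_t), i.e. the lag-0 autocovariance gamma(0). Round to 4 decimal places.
\gamma(0) = 2.6169

For an MA(q) process X_t = eps_t + sum_i theta_i eps_{t-i} with
Var(eps_t) = sigma^2, the variance is
  gamma(0) = sigma^2 * (1 + sum_i theta_i^2).
  sum_i theta_i^2 = (-0.309)^2 + (0.077)^2 + (0.455)^2 = 0.095481 + 0.005929 + 0.207025 = 0.308435.
  gamma(0) = 2 * (1 + 0.308435) = 2 * 1.308435 = 2.61687, which rounds to 2.6169.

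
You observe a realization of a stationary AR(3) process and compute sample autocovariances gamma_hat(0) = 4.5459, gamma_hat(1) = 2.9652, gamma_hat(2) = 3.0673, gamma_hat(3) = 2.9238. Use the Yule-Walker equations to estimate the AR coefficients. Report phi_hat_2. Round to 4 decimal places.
\hat\phi_{2} = 0.3460

The Yule-Walker equations for an AR(p) process read, in matrix form,
  Gamma_p phi = r_p,   with   (Gamma_p)_{ij} = gamma(|i - j|),
                       (r_p)_i = gamma(i),   i,j = 1..p.
Substitute the sample gammas (Toeplitz matrix and right-hand side of size 3):
  Gamma_p = [[4.5459, 2.9652, 3.0673], [2.9652, 4.5459, 2.9652], [3.0673, 2.9652, 4.5459]]
  r_p     = [2.9652, 3.0673, 2.9238]
Written out (R1..R3):
  (R1) 4.5459 phi_1 + 2.9652 phi_2 + 3.0673 phi_3 = 2.9652
  (R2) 2.9652 phi_1 + 4.5459 phi_2 + 2.9652 phi_3 = 3.0673
  (R3) 3.0673 phi_1 + 2.9652 phi_2 + 4.5459 phi_3 = 2.9238
Gaussian elimination:
  R2 <- R2 - (2.9652/4.5459) R1 = R2 - (0.65228) R1:  2.611759 phi_2 + 0.964461 phi_3 = 1.133159
  R3 <- R3 - (3.0673/4.5459) R1 = R3 - (0.67474) R1:  0.964461 phi_2 + 2.47627 phi_3 = 0.923061
  R3 <- R3 - (0.964461/2.611759) R2 = R3 - (0.369277) R2:  2.120117 phi_3 = 0.504612
Back-substitution:
  phi_hat_3 = 0.504612 / 2.120117 = 0.238011
  phi_hat_2 = (1.133159 - (0.964461)(0.238011)) / 2.611759 = 0.345976
  phi_hat_1 = (2.9652 - (2.9652)(0.345976) - (3.0673)(0.238011)) / 4.5459 = 0.266011
So phi_hat = [0.2660, 0.3460, 0.2380].
Therefore phi_hat_2 = 0.3460.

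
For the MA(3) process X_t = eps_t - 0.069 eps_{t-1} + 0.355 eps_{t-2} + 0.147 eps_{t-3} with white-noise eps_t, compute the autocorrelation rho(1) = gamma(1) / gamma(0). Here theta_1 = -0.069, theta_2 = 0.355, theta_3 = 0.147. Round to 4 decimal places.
\rho(1) = -0.0358

For an MA(q) process with theta_0 = 1, the autocovariance is
  gamma(k) = sigma^2 * sum_{i=0..q-k} theta_i * theta_{i+k},
and rho(k) = gamma(k) / gamma(0). Sigma^2 cancels.
  numerator   = (1)*(-0.069) + (-0.069)*(0.355) + (0.355)*(0.147) = -0.04131.
  denominator = (1)^2 + (-0.069)^2 + (0.355)^2 + (0.147)^2 = 1.152395.
  rho(1) = -0.04131 / 1.152395 = -0.0358.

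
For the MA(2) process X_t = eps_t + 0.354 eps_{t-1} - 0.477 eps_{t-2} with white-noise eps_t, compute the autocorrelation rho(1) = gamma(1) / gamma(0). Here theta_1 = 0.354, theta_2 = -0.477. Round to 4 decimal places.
\rho(1) = 0.1369

For an MA(q) process with theta_0 = 1, the autocovariance is
  gamma(k) = sigma^2 * sum_{i=0..q-k} theta_i * theta_{i+k},
and rho(k) = gamma(k) / gamma(0). Sigma^2 cancels.
  numerator   = (1)*(0.354) + (0.354)*(-0.477) = 0.185142.
  denominator = (1)^2 + (0.354)^2 + (-0.477)^2 = 1.352845.
  rho(1) = 0.185142 / 1.352845 = 0.1369.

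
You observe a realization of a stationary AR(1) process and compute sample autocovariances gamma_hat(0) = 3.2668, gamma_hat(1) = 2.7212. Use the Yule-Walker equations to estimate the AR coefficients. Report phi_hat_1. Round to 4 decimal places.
\hat\phi_{1} = 0.8330

The Yule-Walker equations for an AR(p) process read, in matrix form,
  Gamma_p phi = r_p,   with   (Gamma_p)_{ij} = gamma(|i - j|),
                       (r_p)_i = gamma(i),   i,j = 1..p.
Substitute the sample gammas (Toeplitz matrix and right-hand side of size 1):
  Gamma_p = [[3.2668]]
  r_p     = [2.7212]
With p = 1 this is the single equation gamma(0) phi_1 = gamma(1):
  phi_hat_1 = gamma(1) / gamma(0) = 2.7212 / 3.2668 = 0.8330.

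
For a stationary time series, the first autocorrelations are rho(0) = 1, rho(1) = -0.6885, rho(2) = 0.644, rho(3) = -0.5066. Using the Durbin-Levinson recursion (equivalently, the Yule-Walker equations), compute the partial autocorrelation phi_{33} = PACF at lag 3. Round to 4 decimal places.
\phi_{33} = 0.0340

The PACF at lag k is phi_{kk}, the last component of the solution
to the Yule-Walker system G_k phi = r_k where
  (G_k)_{ij} = rho(|i - j|), (r_k)_i = rho(i), i,j = 1..k.
Equivalently, Durbin-Levinson gives phi_{kk} iteratively:
  phi_{11} = rho(1)
  phi_{kk} = [rho(k) - sum_{j=1..k-1} phi_{k-1,j} rho(k-j)]
            / [1 - sum_{j=1..k-1} phi_{k-1,j} rho(j)],
  phi_{k,j} = phi_{k-1,j} - phi_{kk} phi_{k-1,k-j},  j = 1..k-1.
Step k = 1:
  phi_11 = rho(1) = -0.6885.
Step k = 2:
  phi_22 = [rho(2) - phi_11 rho(1)] / [1 - phi_11 rho(1)] = [0.644 - (-0.6885)(-0.6885)] / [1 - (-0.6885)(-0.6885)]
         = 0.16996775 / 0.52596775 = 0.323152.
  Update: phi_21 = phi_11 - phi_22 phi_11 = -0.6885 - (0.323152)(-0.6885) = -0.46601.
Step k = 3:
  phi_33 = [rho(3) - phi_21 rho(2) - phi_22 rho(1)] / [1 - phi_21 rho(1) - phi_22 rho(2)]
    numerator   = -0.5066 - (-0.46601)(0.644) - (0.323152)(-0.6885) = 0.0160006
    denominator = 1 - (-0.46601)(-0.6885) - (0.323152)(0.644) = 0.47104226
  phi_33 = 0.0160006 / 0.47104226 = 0.034.
Therefore phi_{33} = 0.0340.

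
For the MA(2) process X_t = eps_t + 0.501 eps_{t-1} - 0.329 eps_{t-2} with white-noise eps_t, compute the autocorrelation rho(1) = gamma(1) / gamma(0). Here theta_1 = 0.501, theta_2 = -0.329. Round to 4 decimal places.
\rho(1) = 0.2473

For an MA(q) process with theta_0 = 1, the autocovariance is
  gamma(k) = sigma^2 * sum_{i=0..q-k} theta_i * theta_{i+k},
and rho(k) = gamma(k) / gamma(0). Sigma^2 cancels.
  numerator   = (1)*(0.501) + (0.501)*(-0.329) = 0.336171.
  denominator = (1)^2 + (0.501)^2 + (-0.329)^2 = 1.359242.
  rho(1) = 0.336171 / 1.359242 = 0.2473.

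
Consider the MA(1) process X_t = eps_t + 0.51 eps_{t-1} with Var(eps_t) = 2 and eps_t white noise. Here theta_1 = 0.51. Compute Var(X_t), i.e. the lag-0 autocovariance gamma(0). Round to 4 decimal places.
\gamma(0) = 2.5202

For an MA(q) process X_t = eps_t + sum_i theta_i eps_{t-i} with
Var(eps_t) = sigma^2, the variance is
  gamma(0) = sigma^2 * (1 + sum_i theta_i^2).
  sum_i theta_i^2 = (0.51)^2 = 0.2601.
  gamma(0) = 2 * (1 + 0.2601) = 2 * 1.2601 = 2.5202.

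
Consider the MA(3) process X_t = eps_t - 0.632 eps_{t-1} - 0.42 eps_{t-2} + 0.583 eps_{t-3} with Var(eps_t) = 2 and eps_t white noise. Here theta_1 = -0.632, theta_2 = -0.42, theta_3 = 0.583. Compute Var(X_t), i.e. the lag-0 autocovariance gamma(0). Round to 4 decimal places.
\gamma(0) = 3.8314

For an MA(q) process X_t = eps_t + sum_i theta_i eps_{t-i} with
Var(eps_t) = sigma^2, the variance is
  gamma(0) = sigma^2 * (1 + sum_i theta_i^2).
  sum_i theta_i^2 = (-0.632)^2 + (-0.42)^2 + (0.583)^2 = 0.399424 + 0.1764 + 0.339889 = 0.915713.
  gamma(0) = 2 * (1 + 0.915713) = 2 * 1.915713 = 3.831426, which rounds to 3.8314.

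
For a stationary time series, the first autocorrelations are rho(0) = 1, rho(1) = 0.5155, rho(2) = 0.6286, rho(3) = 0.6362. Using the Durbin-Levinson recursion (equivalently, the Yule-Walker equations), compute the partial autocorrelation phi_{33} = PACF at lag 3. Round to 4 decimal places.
\phi_{33} = 0.3920

The PACF at lag k is phi_{kk}, the last component of the solution
to the Yule-Walker system G_k phi = r_k where
  (G_k)_{ij} = rho(|i - j|), (r_k)_i = rho(i), i,j = 1..k.
Equivalently, Durbin-Levinson gives phi_{kk} iteratively:
  phi_{11} = rho(1)
  phi_{kk} = [rho(k) - sum_{j=1..k-1} phi_{k-1,j} rho(k-j)]
            / [1 - sum_{j=1..k-1} phi_{k-1,j} rho(j)],
  phi_{k,j} = phi_{k-1,j} - phi_{kk} phi_{k-1,k-j},  j = 1..k-1.
Step k = 1:
  phi_11 = rho(1) = 0.5155.
Step k = 2:
  phi_22 = [rho(2) - phi_11 rho(1)] / [1 - phi_11 rho(1)] = [0.6286 - (0.5155)(0.5155)] / [1 - (0.5155)(0.5155)]
         = 0.36285975 / 0.73425975 = 0.494184.
  Update: phi_21 = phi_11 - phi_22 phi_11 = 0.5155 - (0.494184)(0.5155) = 0.260748.
Step k = 3:
  phi_33 = [rho(3) - phi_21 rho(2) - phi_22 rho(1)] / [1 - phi_21 rho(1) - phi_22 rho(2)]
    numerator   = 0.6362 - (0.260748)(0.6286) - (0.494184)(0.5155) = 0.21754178
    denominator = 1 - (0.260748)(0.5155) - (0.494184)(0.6286) = 0.5549401
  phi_33 = 0.21754178 / 0.5549401 = 0.392.
Therefore phi_{33} = 0.3920.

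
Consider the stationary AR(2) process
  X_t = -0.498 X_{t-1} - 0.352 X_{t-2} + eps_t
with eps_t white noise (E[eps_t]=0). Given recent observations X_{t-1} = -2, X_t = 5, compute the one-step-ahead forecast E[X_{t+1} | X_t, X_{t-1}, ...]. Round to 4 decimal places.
E[X_{t+1} \mid \mathcal F_t] = -1.7860

For an AR(p) model X_t = c + sum_i phi_i X_{t-i} + eps_t, the
one-step-ahead conditional mean is
  E[X_{t+1} | X_t, ...] = c + sum_i phi_i X_{t+1-i}.
Substitute known values:
  E[X_{t+1} | ...] = (-0.498) * (5) + (-0.352) * (-2)
                   = -1.7860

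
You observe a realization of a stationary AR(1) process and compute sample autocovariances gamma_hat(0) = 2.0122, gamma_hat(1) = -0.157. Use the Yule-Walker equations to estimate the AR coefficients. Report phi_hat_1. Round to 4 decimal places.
\hat\phi_{1} = -0.0780

The Yule-Walker equations for an AR(p) process read, in matrix form,
  Gamma_p phi = r_p,   with   (Gamma_p)_{ij} = gamma(|i - j|),
                       (r_p)_i = gamma(i),   i,j = 1..p.
Substitute the sample gammas (Toeplitz matrix and right-hand side of size 1):
  Gamma_p = [[2.0122]]
  r_p     = [-0.157]
With p = 1 this is the single equation gamma(0) phi_1 = gamma(1):
  phi_hat_1 = gamma(1) / gamma(0) = -0.157 / 2.0122 = -0.0780.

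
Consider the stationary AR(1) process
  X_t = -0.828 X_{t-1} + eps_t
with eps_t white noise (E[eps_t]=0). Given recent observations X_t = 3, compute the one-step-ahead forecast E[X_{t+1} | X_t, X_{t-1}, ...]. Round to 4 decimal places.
E[X_{t+1} \mid \mathcal F_t] = -2.4840

For an AR(p) model X_t = c + sum_i phi_i X_{t-i} + eps_t, the
one-step-ahead conditional mean is
  E[X_{t+1} | X_t, ...] = c + sum_i phi_i X_{t+1-i}.
Substitute known values:
  E[X_{t+1} | ...] = (-0.828) * (3)
                   = -2.4840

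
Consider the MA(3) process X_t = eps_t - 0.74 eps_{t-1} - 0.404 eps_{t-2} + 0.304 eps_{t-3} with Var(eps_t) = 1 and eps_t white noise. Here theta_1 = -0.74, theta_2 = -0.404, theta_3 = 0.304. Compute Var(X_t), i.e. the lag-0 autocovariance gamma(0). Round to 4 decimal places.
\gamma(0) = 1.8032

For an MA(q) process X_t = eps_t + sum_i theta_i eps_{t-i} with
Var(eps_t) = sigma^2, the variance is
  gamma(0) = sigma^2 * (1 + sum_i theta_i^2).
  sum_i theta_i^2 = (-0.74)^2 + (-0.404)^2 + (0.304)^2 = 0.5476 + 0.163216 + 0.092416 = 0.803232.
  gamma(0) = 1 * (1 + 0.803232) = 1 * 1.803232 = 1.803232, which rounds to 1.8032.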